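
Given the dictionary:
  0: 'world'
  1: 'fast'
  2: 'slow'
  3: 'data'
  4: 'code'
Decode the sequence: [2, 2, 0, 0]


Look up each index in the dictionary:
  2 -> 'slow'
  2 -> 'slow'
  0 -> 'world'
  0 -> 'world'

Decoded: "slow slow world world"


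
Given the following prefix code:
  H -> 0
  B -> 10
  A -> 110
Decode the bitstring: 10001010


Decoding step by step:
Bits 10 -> B
Bits 0 -> H
Bits 0 -> H
Bits 10 -> B
Bits 10 -> B


Decoded message: BHHBB


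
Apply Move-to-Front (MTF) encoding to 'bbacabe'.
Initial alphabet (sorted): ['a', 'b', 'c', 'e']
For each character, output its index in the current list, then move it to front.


MTF encoding:
'b': index 1 in ['a', 'b', 'c', 'e'] -> ['b', 'a', 'c', 'e']
'b': index 0 in ['b', 'a', 'c', 'e'] -> ['b', 'a', 'c', 'e']
'a': index 1 in ['b', 'a', 'c', 'e'] -> ['a', 'b', 'c', 'e']
'c': index 2 in ['a', 'b', 'c', 'e'] -> ['c', 'a', 'b', 'e']
'a': index 1 in ['c', 'a', 'b', 'e'] -> ['a', 'c', 'b', 'e']
'b': index 2 in ['a', 'c', 'b', 'e'] -> ['b', 'a', 'c', 'e']
'e': index 3 in ['b', 'a', 'c', 'e'] -> ['e', 'b', 'a', 'c']


Output: [1, 0, 1, 2, 1, 2, 3]


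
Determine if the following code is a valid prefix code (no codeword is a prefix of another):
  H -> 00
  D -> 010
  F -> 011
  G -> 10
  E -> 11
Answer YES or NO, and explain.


Checking each pair (does one codeword prefix another?):
  H='00' vs D='010': no prefix
  H='00' vs F='011': no prefix
  H='00' vs G='10': no prefix
  H='00' vs E='11': no prefix
  D='010' vs H='00': no prefix
  D='010' vs F='011': no prefix
  D='010' vs G='10': no prefix
  D='010' vs E='11': no prefix
  F='011' vs H='00': no prefix
  F='011' vs D='010': no prefix
  F='011' vs G='10': no prefix
  F='011' vs E='11': no prefix
  G='10' vs H='00': no prefix
  G='10' vs D='010': no prefix
  G='10' vs F='011': no prefix
  G='10' vs E='11': no prefix
  E='11' vs H='00': no prefix
  E='11' vs D='010': no prefix
  E='11' vs F='011': no prefix
  E='11' vs G='10': no prefix
No violation found over all pairs.

YES -- this is a valid prefix code. No codeword is a prefix of any other codeword.


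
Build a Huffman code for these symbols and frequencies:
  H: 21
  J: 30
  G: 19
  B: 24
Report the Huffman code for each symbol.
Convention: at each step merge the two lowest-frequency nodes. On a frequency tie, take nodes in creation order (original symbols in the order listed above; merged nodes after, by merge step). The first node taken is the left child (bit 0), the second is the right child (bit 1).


Huffman tree construction:
Step 1: Merge G(19) + H(21) = 40
Step 2: Merge B(24) + J(30) = 54
Step 3: Merge (G+H)(40) + (B+J)(54) = 94
Read each symbol's code off the tree from the root (left child = 0, right child = 1).

Codes:
  H: 01 (length 2)
  J: 11 (length 2)
  G: 00 (length 2)
  B: 10 (length 2)
Average code length: 188/94 = 2.0000 bits/symbol


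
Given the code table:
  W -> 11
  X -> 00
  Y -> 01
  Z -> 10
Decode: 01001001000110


Decoding:
01 -> Y
00 -> X
10 -> Z
01 -> Y
00 -> X
01 -> Y
10 -> Z


Result: YXZYXYZ


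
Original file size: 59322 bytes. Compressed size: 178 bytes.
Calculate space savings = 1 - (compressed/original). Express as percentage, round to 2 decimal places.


ratio = compressed/original = 178/59322 = 0.003001
savings = 1 - ratio = 1 - 0.003001 = 0.996999
as a percentage: 0.996999 * 100 = 99.7%

Space savings = 1 - 178/59322 = 99.7%


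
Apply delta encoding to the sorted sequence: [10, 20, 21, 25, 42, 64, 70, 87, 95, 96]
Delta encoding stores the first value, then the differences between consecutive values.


First value: 10
Deltas:
  20 - 10 = 10
  21 - 20 = 1
  25 - 21 = 4
  42 - 25 = 17
  64 - 42 = 22
  70 - 64 = 6
  87 - 70 = 17
  95 - 87 = 8
  96 - 95 = 1


Delta encoded: [10, 10, 1, 4, 17, 22, 6, 17, 8, 1]


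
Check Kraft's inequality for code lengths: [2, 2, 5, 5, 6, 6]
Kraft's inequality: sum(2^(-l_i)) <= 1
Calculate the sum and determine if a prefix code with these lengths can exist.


Sum = 2^(-2) + 2^(-2) + 2^(-5) + 2^(-5) + 2^(-6) + 2^(-6)
    = 0.25 + 0.25 + 0.03125 + 0.03125 + 0.015625 + 0.015625
    = 38/64 = 0.59375
Since 0.59375 <= 1, Kraft's inequality IS satisfied.
A prefix code with these lengths CAN exist.

Kraft sum = 0.59375. Satisfied.


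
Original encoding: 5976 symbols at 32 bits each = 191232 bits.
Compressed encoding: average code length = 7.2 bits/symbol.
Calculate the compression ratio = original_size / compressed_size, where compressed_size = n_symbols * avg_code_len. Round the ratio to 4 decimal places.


original_size = n_symbols * orig_bits = 5976 * 32 = 191232 bits
compressed_size = n_symbols * avg_code_len = 5976 * 7.2 = 43027.2 bits
ratio = original_size / compressed_size = 191232 / 43027.2 = 4.4444

Compression ratio = 4.4444


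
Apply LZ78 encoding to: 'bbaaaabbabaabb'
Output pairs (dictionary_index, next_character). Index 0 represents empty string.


LZ78 encoding steps:
Dictionary: {0: ''}
Step 1: w='' (idx 0), next='b' -> output (0, 'b'), add 'b' as idx 1
Step 2: w='b' (idx 1), next='a' -> output (1, 'a'), add 'ba' as idx 2
Step 3: w='' (idx 0), next='a' -> output (0, 'a'), add 'a' as idx 3
Step 4: w='a' (idx 3), next='a' -> output (3, 'a'), add 'aa' as idx 4
Step 5: w='b' (idx 1), next='b' -> output (1, 'b'), add 'bb' as idx 5
Step 6: w='a' (idx 3), next='b' -> output (3, 'b'), add 'ab' as idx 6
Step 7: w='aa' (idx 4), next='b' -> output (4, 'b'), add 'aab' as idx 7
Step 8: w='b' (idx 1), end of input -> output (1, '')


Encoded: [(0, 'b'), (1, 'a'), (0, 'a'), (3, 'a'), (1, 'b'), (3, 'b'), (4, 'b'), (1, '')]


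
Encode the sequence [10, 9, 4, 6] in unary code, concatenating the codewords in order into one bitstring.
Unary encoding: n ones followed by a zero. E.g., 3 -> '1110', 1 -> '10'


Encode each number as n ones followed by a terminating 0:
  10 -> 11111111110 (11 bits)
  9 -> 1111111110 (10 bits)
  4 -> 11110 (5 bits)
  6 -> 1111110 (7 bits)
Total length = 11 + 10 + 5 + 7 = 33 bits.

Unary([10, 9, 4, 6]) = 111111111101111111110111101111110 (33 bits)


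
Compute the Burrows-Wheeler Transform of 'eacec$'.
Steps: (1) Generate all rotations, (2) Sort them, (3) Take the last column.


Rotations (sorted):
  0: $eacec -> last char: c
  1: acec$e -> last char: e
  2: c$eace -> last char: e
  3: cec$ea -> last char: a
  4: eacec$ -> last char: $
  5: ec$eac -> last char: c


BWT = ceea$c


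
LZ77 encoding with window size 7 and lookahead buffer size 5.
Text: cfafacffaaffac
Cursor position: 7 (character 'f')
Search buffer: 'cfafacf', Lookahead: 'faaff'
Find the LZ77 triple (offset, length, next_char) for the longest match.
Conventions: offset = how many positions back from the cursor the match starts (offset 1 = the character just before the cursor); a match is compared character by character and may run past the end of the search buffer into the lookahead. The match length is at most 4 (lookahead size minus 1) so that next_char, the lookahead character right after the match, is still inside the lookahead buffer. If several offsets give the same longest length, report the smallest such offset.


Try each offset into the search buffer:
  offset=1 (pos 6, char 'f'): match length 1
  offset=2 (pos 5, char 'c'): match length 0
  offset=3 (pos 4, char 'a'): match length 0
  offset=4 (pos 3, char 'f'): match length 2
  offset=5 (pos 2, char 'a'): match length 0
  offset=6 (pos 1, char 'f'): match length 2
  offset=7 (pos 0, char 'c'): match length 0
Longest match has length 2, found at offsets 4, 6; take the smallest, offset 4.
next_char = character at position 7 + 2 = 9 -> 'a'

Best match: offset=4, length=2 (matching 'fa' starting at position 3)
LZ77 triple: (4, 2, 'a')


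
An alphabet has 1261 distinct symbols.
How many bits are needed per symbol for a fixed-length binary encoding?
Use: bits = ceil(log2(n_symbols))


log2(1261) = 10.3004
Bracket: 2^10 = 1024 < 1261 <= 2^11 = 2048
So ceil(log2(1261)) = 11

bits = ceil(log2(1261)) = ceil(10.3004) = 11 bits


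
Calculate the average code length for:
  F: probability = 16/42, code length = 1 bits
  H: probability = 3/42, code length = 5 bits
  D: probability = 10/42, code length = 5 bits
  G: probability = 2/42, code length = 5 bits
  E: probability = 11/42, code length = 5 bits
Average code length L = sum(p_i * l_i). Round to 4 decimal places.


Weighted contributions p_i * l_i:
  F: (16/42) * 1 = 16/42
  H: (3/42) * 5 = 15/42
  D: (10/42) * 5 = 50/42
  G: (2/42) * 5 = 10/42
  E: (11/42) * 5 = 55/42
Sum = (16 + 15 + 50 + 10 + 55)/42 = 146/42

L = 146/42 = 3.4762 bits/symbol


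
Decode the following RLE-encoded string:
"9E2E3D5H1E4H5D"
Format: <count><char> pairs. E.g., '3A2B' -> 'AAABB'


Expanding each <count><char> pair:
  9E -> 'EEEEEEEEE'
  2E -> 'EE'
  3D -> 'DDD'
  5H -> 'HHHHH'
  1E -> 'E'
  4H -> 'HHHH'
  5D -> 'DDDDD'

Decoded = EEEEEEEEEEEDDDHHHHHEHHHHDDDDD


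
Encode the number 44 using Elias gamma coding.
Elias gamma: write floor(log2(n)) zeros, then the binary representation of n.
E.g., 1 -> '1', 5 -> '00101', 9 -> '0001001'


num_bits = floor(log2(44)) + 1 = 6
leading_zeros = num_bits - 1 = 5
binary(44) = 101100

Elias gamma(44) = '00000' + '101100' = 00000101100 (11 bits)


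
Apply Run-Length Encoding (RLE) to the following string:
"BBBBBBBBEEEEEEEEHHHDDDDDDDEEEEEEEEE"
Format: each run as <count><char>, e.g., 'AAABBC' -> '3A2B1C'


Scanning runs left to right:
  i=0: run of 'B' x 8 -> '8B'
  i=8: run of 'E' x 8 -> '8E'
  i=16: run of 'H' x 3 -> '3H'
  i=19: run of 'D' x 7 -> '7D'
  i=26: run of 'E' x 9 -> '9E'

RLE = 8B8E3H7D9E


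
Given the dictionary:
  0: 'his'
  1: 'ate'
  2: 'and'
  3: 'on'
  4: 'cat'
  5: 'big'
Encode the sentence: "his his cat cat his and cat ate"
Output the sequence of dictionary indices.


Look up each word in the dictionary:
  'his' -> 0
  'his' -> 0
  'cat' -> 4
  'cat' -> 4
  'his' -> 0
  'and' -> 2
  'cat' -> 4
  'ate' -> 1

Encoded: [0, 0, 4, 4, 0, 2, 4, 1]


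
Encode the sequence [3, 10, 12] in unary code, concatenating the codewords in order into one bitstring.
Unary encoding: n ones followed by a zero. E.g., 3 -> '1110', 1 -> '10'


Encode each number as n ones followed by a terminating 0:
  3 -> 1110 (4 bits)
  10 -> 11111111110 (11 bits)
  12 -> 1111111111110 (13 bits)
Total length = 4 + 11 + 13 = 28 bits.

Unary([3, 10, 12]) = 1110111111111101111111111110 (28 bits)


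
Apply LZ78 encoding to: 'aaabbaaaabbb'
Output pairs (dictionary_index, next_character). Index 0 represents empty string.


LZ78 encoding steps:
Dictionary: {0: ''}
Step 1: w='' (idx 0), next='a' -> output (0, 'a'), add 'a' as idx 1
Step 2: w='a' (idx 1), next='a' -> output (1, 'a'), add 'aa' as idx 2
Step 3: w='' (idx 0), next='b' -> output (0, 'b'), add 'b' as idx 3
Step 4: w='b' (idx 3), next='a' -> output (3, 'a'), add 'ba' as idx 4
Step 5: w='aa' (idx 2), next='a' -> output (2, 'a'), add 'aaa' as idx 5
Step 6: w='b' (idx 3), next='b' -> output (3, 'b'), add 'bb' as idx 6
Step 7: w='b' (idx 3), end of input -> output (3, '')


Encoded: [(0, 'a'), (1, 'a'), (0, 'b'), (3, 'a'), (2, 'a'), (3, 'b'), (3, '')]


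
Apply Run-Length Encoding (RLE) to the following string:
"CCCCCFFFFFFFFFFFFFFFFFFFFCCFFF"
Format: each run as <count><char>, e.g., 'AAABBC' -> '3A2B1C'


Scanning runs left to right:
  i=0: run of 'C' x 5 -> '5C'
  i=5: run of 'F' x 20 -> '20F'
  i=25: run of 'C' x 2 -> '2C'
  i=27: run of 'F' x 3 -> '3F'

RLE = 5C20F2C3F


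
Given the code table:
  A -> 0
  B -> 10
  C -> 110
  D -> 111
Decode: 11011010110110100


Decoding:
110 -> C
110 -> C
10 -> B
110 -> C
110 -> C
10 -> B
0 -> A


Result: CCBCCBA


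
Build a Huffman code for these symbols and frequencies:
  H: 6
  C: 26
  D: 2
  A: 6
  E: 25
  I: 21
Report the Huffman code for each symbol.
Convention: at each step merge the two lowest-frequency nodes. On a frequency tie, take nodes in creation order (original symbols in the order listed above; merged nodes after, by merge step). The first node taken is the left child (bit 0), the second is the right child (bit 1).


Huffman tree construction:
Step 1: Merge D(2) + H(6) = 8
Step 2: Merge A(6) + (D+H)(8) = 14
Step 3: Merge (A+(D+H))(14) + I(21) = 35
Step 4: Merge E(25) + C(26) = 51
Step 5: Merge ((A+(D+H))+I)(35) + (E+C)(51) = 86
Read each symbol's code off the tree from the root (left child = 0, right child = 1).

Codes:
  H: 0011 (length 4)
  C: 11 (length 2)
  D: 0010 (length 4)
  A: 000 (length 3)
  E: 10 (length 2)
  I: 01 (length 2)
Average code length: 194/86 = 2.2558 bits/symbol


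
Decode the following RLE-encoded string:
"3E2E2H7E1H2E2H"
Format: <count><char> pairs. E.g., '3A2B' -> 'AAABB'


Expanding each <count><char> pair:
  3E -> 'EEE'
  2E -> 'EE'
  2H -> 'HH'
  7E -> 'EEEEEEE'
  1H -> 'H'
  2E -> 'EE'
  2H -> 'HH'

Decoded = EEEEEHHEEEEEEEHEEHH


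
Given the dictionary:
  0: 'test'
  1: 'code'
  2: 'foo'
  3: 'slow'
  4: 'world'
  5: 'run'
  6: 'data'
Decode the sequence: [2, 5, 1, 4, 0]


Look up each index in the dictionary:
  2 -> 'foo'
  5 -> 'run'
  1 -> 'code'
  4 -> 'world'
  0 -> 'test'

Decoded: "foo run code world test"


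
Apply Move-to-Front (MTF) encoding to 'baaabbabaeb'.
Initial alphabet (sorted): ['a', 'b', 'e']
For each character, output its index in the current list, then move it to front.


MTF encoding:
'b': index 1 in ['a', 'b', 'e'] -> ['b', 'a', 'e']
'a': index 1 in ['b', 'a', 'e'] -> ['a', 'b', 'e']
'a': index 0 in ['a', 'b', 'e'] -> ['a', 'b', 'e']
'a': index 0 in ['a', 'b', 'e'] -> ['a', 'b', 'e']
'b': index 1 in ['a', 'b', 'e'] -> ['b', 'a', 'e']
'b': index 0 in ['b', 'a', 'e'] -> ['b', 'a', 'e']
'a': index 1 in ['b', 'a', 'e'] -> ['a', 'b', 'e']
'b': index 1 in ['a', 'b', 'e'] -> ['b', 'a', 'e']
'a': index 1 in ['b', 'a', 'e'] -> ['a', 'b', 'e']
'e': index 2 in ['a', 'b', 'e'] -> ['e', 'a', 'b']
'b': index 2 in ['e', 'a', 'b'] -> ['b', 'e', 'a']


Output: [1, 1, 0, 0, 1, 0, 1, 1, 1, 2, 2]


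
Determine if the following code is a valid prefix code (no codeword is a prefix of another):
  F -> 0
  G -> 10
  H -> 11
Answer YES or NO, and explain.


Checking each pair (does one codeword prefix another?):
  F='0' vs G='10': no prefix
  F='0' vs H='11': no prefix
  G='10' vs F='0': no prefix
  G='10' vs H='11': no prefix
  H='11' vs F='0': no prefix
  H='11' vs G='10': no prefix
No violation found over all pairs.

YES -- this is a valid prefix code. No codeword is a prefix of any other codeword.


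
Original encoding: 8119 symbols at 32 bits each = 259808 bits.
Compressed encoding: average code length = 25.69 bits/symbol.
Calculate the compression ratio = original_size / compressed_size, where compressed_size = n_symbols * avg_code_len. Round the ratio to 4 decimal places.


original_size = n_symbols * orig_bits = 8119 * 32 = 259808 bits
compressed_size = n_symbols * avg_code_len = 8119 * 25.69 = 208577.11 bits
ratio = original_size / compressed_size = 259808 / 208577.11 = 1.2456

Compression ratio = 1.2456


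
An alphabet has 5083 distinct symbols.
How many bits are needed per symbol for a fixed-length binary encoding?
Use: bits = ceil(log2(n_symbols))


log2(5083) = 12.3115
Bracket: 2^12 = 4096 < 5083 <= 2^13 = 8192
So ceil(log2(5083)) = 13

bits = ceil(log2(5083)) = ceil(12.3115) = 13 bits


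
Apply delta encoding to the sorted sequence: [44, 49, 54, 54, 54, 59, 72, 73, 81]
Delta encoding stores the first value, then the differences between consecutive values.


First value: 44
Deltas:
  49 - 44 = 5
  54 - 49 = 5
  54 - 54 = 0
  54 - 54 = 0
  59 - 54 = 5
  72 - 59 = 13
  73 - 72 = 1
  81 - 73 = 8


Delta encoded: [44, 5, 5, 0, 0, 5, 13, 1, 8]


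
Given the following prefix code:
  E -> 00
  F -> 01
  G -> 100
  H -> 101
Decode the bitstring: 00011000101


Decoding step by step:
Bits 00 -> E
Bits 01 -> F
Bits 100 -> G
Bits 01 -> F
Bits 01 -> F


Decoded message: EFGFF


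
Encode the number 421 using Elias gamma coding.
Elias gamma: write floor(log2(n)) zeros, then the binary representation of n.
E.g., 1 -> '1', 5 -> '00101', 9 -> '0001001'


num_bits = floor(log2(421)) + 1 = 9
leading_zeros = num_bits - 1 = 8
binary(421) = 110100101

Elias gamma(421) = '00000000' + '110100101' = 00000000110100101 (17 bits)


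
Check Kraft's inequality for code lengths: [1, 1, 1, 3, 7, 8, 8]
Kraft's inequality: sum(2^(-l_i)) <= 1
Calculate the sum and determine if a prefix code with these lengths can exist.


Sum = 2^(-1) + 2^(-1) + 2^(-1) + 2^(-3) + 2^(-7) + 2^(-8) + 2^(-8)
    = 0.5 + 0.5 + 0.5 + 0.125 + 0.0078125 + 0.00390625 + 0.00390625
    = 420/256 = 1.640625
Since 1.640625 > 1, Kraft's inequality is NOT satisfied.
A prefix code with these lengths CANNOT exist.

Kraft sum = 1.640625. Not satisfied.


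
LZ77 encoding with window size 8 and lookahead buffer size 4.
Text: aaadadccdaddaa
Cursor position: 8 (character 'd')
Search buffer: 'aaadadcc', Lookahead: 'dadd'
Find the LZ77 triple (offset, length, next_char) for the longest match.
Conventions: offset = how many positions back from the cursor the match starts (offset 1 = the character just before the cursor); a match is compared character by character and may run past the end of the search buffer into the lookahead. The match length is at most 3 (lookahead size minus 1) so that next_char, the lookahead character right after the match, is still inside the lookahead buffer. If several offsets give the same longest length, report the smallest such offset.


Try each offset into the search buffer:
  offset=1 (pos 7, char 'c'): match length 0
  offset=2 (pos 6, char 'c'): match length 0
  offset=3 (pos 5, char 'd'): match length 1
  offset=4 (pos 4, char 'a'): match length 0
  offset=5 (pos 3, char 'd'): match length 3
  offset=6 (pos 2, char 'a'): match length 0
  offset=7 (pos 1, char 'a'): match length 0
  offset=8 (pos 0, char 'a'): match length 0
Longest match has length 3 at offset 5.
next_char = character at position 8 + 3 = 11 -> 'd'

Best match: offset=5, length=3 (matching 'dad' starting at position 3)
LZ77 triple: (5, 3, 'd')


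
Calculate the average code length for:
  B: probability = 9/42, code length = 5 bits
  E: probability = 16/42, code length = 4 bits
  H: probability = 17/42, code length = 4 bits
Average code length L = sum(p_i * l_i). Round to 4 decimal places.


Weighted contributions p_i * l_i:
  B: (9/42) * 5 = 45/42
  E: (16/42) * 4 = 64/42
  H: (17/42) * 4 = 68/42
Sum = (45 + 64 + 68)/42 = 177/42

L = 177/42 = 4.2143 bits/symbol


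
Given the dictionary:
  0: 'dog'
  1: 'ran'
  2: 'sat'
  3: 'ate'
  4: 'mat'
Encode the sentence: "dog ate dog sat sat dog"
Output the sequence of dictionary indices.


Look up each word in the dictionary:
  'dog' -> 0
  'ate' -> 3
  'dog' -> 0
  'sat' -> 2
  'sat' -> 2
  'dog' -> 0

Encoded: [0, 3, 0, 2, 2, 0]


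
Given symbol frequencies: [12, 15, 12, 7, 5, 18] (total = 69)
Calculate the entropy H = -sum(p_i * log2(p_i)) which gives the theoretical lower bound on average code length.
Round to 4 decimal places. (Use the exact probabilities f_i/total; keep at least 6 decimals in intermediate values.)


Per-symbol terms -p_i * log2(p_i) with p_i = f_i/69:
  p = 12/69 = 0.173913: log2(p) = -2.523562, -p*log2(p) = 0.438880
  p = 15/69 = 0.217391: log2(p) = -2.201634, -p*log2(p) = 0.478616
  p = 12/69 = 0.173913: log2(p) = -2.523562, -p*log2(p) = 0.438880
  p = 7/69 = 0.101449: log2(p) = -3.301170, -p*log2(p) = 0.334901
  p = 5/69 = 0.072464: log2(p) = -3.786596, -p*log2(p) = 0.274391
  p = 18/69 = 0.260870: log2(p) = -1.938599, -p*log2(p) = 0.505722
H = 0.438880 + 0.478616 + 0.438880 + 0.334901 + 0.274391 + 0.505722 = 2.471390

H = 2.4714 bits/symbol


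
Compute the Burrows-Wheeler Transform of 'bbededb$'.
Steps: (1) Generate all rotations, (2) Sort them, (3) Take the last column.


Rotations (sorted):
  0: $bbededb -> last char: b
  1: b$bbeded -> last char: d
  2: bbededb$ -> last char: $
  3: bededb$b -> last char: b
  4: db$bbede -> last char: e
  5: dedb$bbe -> last char: e
  6: edb$bbed -> last char: d
  7: ededb$bb -> last char: b


BWT = bd$beedb


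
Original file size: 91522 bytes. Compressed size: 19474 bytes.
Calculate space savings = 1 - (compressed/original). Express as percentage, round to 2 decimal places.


ratio = compressed/original = 19474/91522 = 0.212779
savings = 1 - ratio = 1 - 0.212779 = 0.787221
as a percentage: 0.787221 * 100 = 78.72%

Space savings = 1 - 19474/91522 = 78.72%


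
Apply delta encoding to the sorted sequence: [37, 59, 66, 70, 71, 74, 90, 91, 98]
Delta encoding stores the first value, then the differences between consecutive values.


First value: 37
Deltas:
  59 - 37 = 22
  66 - 59 = 7
  70 - 66 = 4
  71 - 70 = 1
  74 - 71 = 3
  90 - 74 = 16
  91 - 90 = 1
  98 - 91 = 7


Delta encoded: [37, 22, 7, 4, 1, 3, 16, 1, 7]


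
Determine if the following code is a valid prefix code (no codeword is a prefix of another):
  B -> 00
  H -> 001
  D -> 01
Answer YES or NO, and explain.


Checking each pair (does one codeword prefix another?):
  B='00' vs H='001': prefix -- VIOLATION

NO -- this is NOT a valid prefix code. B (00) is a prefix of H (001).


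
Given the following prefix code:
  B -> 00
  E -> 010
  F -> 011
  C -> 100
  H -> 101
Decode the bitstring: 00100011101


Decoding step by step:
Bits 00 -> B
Bits 100 -> C
Bits 011 -> F
Bits 101 -> H


Decoded message: BCFH


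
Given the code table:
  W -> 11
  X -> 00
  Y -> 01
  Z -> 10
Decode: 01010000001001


Decoding:
01 -> Y
01 -> Y
00 -> X
00 -> X
00 -> X
10 -> Z
01 -> Y


Result: YYXXXZY


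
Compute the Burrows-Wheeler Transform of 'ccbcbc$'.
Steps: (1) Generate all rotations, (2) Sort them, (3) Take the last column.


Rotations (sorted):
  0: $ccbcbc -> last char: c
  1: bc$ccbc -> last char: c
  2: bcbc$cc -> last char: c
  3: c$ccbcb -> last char: b
  4: cbc$ccb -> last char: b
  5: cbcbc$c -> last char: c
  6: ccbcbc$ -> last char: $


BWT = cccbbc$


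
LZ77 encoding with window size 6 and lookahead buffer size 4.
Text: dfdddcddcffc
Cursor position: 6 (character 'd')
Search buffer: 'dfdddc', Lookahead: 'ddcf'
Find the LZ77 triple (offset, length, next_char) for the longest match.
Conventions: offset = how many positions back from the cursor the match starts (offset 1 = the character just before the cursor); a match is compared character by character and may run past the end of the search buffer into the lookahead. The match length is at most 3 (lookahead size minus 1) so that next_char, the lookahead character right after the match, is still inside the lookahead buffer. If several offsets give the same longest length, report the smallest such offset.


Try each offset into the search buffer:
  offset=1 (pos 5, char 'c'): match length 0
  offset=2 (pos 4, char 'd'): match length 1
  offset=3 (pos 3, char 'd'): match length 3
  offset=4 (pos 2, char 'd'): match length 2
  offset=5 (pos 1, char 'f'): match length 0
  offset=6 (pos 0, char 'd'): match length 1
Longest match has length 3 at offset 3.
next_char = character at position 6 + 3 = 9 -> 'f'

Best match: offset=3, length=3 (matching 'ddc' starting at position 3)
LZ77 triple: (3, 3, 'f')


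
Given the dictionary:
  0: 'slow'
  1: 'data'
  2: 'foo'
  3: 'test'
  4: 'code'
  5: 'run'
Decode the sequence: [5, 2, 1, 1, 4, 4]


Look up each index in the dictionary:
  5 -> 'run'
  2 -> 'foo'
  1 -> 'data'
  1 -> 'data'
  4 -> 'code'
  4 -> 'code'

Decoded: "run foo data data code code"


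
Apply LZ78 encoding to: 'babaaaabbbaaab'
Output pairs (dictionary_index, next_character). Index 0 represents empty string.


LZ78 encoding steps:
Dictionary: {0: ''}
Step 1: w='' (idx 0), next='b' -> output (0, 'b'), add 'b' as idx 1
Step 2: w='' (idx 0), next='a' -> output (0, 'a'), add 'a' as idx 2
Step 3: w='b' (idx 1), next='a' -> output (1, 'a'), add 'ba' as idx 3
Step 4: w='a' (idx 2), next='a' -> output (2, 'a'), add 'aa' as idx 4
Step 5: w='a' (idx 2), next='b' -> output (2, 'b'), add 'ab' as idx 5
Step 6: w='b' (idx 1), next='b' -> output (1, 'b'), add 'bb' as idx 6
Step 7: w='aa' (idx 4), next='a' -> output (4, 'a'), add 'aaa' as idx 7
Step 8: w='b' (idx 1), end of input -> output (1, '')


Encoded: [(0, 'b'), (0, 'a'), (1, 'a'), (2, 'a'), (2, 'b'), (1, 'b'), (4, 'a'), (1, '')]


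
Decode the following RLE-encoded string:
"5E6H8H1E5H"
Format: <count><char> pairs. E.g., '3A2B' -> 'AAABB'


Expanding each <count><char> pair:
  5E -> 'EEEEE'
  6H -> 'HHHHHH'
  8H -> 'HHHHHHHH'
  1E -> 'E'
  5H -> 'HHHHH'

Decoded = EEEEEHHHHHHHHHHHHHHEHHHHH


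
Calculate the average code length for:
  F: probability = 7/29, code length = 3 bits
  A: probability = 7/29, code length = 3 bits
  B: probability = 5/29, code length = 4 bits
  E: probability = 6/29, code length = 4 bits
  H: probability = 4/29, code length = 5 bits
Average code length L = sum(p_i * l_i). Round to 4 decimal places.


Weighted contributions p_i * l_i:
  F: (7/29) * 3 = 21/29
  A: (7/29) * 3 = 21/29
  B: (5/29) * 4 = 20/29
  E: (6/29) * 4 = 24/29
  H: (4/29) * 5 = 20/29
Sum = (21 + 21 + 20 + 24 + 20)/29 = 106/29

L = 106/29 = 3.6552 bits/symbol


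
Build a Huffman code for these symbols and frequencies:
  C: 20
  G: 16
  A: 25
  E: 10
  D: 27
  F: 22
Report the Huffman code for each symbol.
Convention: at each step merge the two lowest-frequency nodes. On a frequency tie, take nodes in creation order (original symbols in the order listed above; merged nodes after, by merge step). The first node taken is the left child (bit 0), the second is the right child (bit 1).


Huffman tree construction:
Step 1: Merge E(10) + G(16) = 26
Step 2: Merge C(20) + F(22) = 42
Step 3: Merge A(25) + (E+G)(26) = 51
Step 4: Merge D(27) + (C+F)(42) = 69
Step 5: Merge (A+(E+G))(51) + (D+(C+F))(69) = 120
Read each symbol's code off the tree from the root (left child = 0, right child = 1).

Codes:
  C: 110 (length 3)
  G: 011 (length 3)
  A: 00 (length 2)
  E: 010 (length 3)
  D: 10 (length 2)
  F: 111 (length 3)
Average code length: 308/120 = 2.5667 bits/symbol


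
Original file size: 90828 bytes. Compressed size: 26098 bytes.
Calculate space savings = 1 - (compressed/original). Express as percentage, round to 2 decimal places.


ratio = compressed/original = 26098/90828 = 0.287334
savings = 1 - ratio = 1 - 0.287334 = 0.712666
as a percentage: 0.712666 * 100 = 71.27%

Space savings = 1 - 26098/90828 = 71.27%


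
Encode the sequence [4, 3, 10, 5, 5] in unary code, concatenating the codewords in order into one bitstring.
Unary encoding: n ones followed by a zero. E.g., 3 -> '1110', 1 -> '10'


Encode each number as n ones followed by a terminating 0:
  4 -> 11110 (5 bits)
  3 -> 1110 (4 bits)
  10 -> 11111111110 (11 bits)
  5 -> 111110 (6 bits)
  5 -> 111110 (6 bits)
Total length = 5 + 4 + 11 + 6 + 6 = 32 bits.

Unary([4, 3, 10, 5, 5]) = 11110111011111111110111110111110 (32 bits)


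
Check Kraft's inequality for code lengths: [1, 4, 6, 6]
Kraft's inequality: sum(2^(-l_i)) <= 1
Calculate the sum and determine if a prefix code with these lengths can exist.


Sum = 2^(-1) + 2^(-4) + 2^(-6) + 2^(-6)
    = 0.5 + 0.0625 + 0.015625 + 0.015625
    = 38/64 = 0.59375
Since 0.59375 <= 1, Kraft's inequality IS satisfied.
A prefix code with these lengths CAN exist.

Kraft sum = 0.59375. Satisfied.


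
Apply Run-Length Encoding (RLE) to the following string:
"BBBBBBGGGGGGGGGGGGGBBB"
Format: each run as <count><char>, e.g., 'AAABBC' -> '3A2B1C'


Scanning runs left to right:
  i=0: run of 'B' x 6 -> '6B'
  i=6: run of 'G' x 13 -> '13G'
  i=19: run of 'B' x 3 -> '3B'

RLE = 6B13G3B


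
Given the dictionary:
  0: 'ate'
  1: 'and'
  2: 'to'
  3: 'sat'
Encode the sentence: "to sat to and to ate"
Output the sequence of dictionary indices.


Look up each word in the dictionary:
  'to' -> 2
  'sat' -> 3
  'to' -> 2
  'and' -> 1
  'to' -> 2
  'ate' -> 0

Encoded: [2, 3, 2, 1, 2, 0]


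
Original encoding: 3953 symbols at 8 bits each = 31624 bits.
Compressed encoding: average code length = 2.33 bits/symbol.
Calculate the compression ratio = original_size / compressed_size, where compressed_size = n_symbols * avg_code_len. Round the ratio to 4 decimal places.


original_size = n_symbols * orig_bits = 3953 * 8 = 31624 bits
compressed_size = n_symbols * avg_code_len = 3953 * 2.33 = 9210.49 bits
ratio = original_size / compressed_size = 31624 / 9210.49 = 3.4335

Compression ratio = 3.4335


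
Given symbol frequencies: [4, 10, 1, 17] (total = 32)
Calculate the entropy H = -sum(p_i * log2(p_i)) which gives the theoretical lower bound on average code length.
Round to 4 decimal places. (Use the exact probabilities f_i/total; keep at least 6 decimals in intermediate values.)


Per-symbol terms -p_i * log2(p_i) with p_i = f_i/32:
  p = 4/32 = 0.125000: log2(p) = -3.000000, -p*log2(p) = 0.375000
  p = 10/32 = 0.312500: log2(p) = -1.678072, -p*log2(p) = 0.524397
  p = 1/32 = 0.031250: log2(p) = -5.000000, -p*log2(p) = 0.156250
  p = 17/32 = 0.531250: log2(p) = -0.912537, -p*log2(p) = 0.484785
H = 0.375000 + 0.524397 + 0.156250 + 0.484785 = 1.540432

H = 1.5404 bits/symbol


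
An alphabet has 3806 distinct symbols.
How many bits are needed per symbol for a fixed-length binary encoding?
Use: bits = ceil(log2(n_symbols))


log2(3806) = 11.8941
Bracket: 2^11 = 2048 < 3806 <= 2^12 = 4096
So ceil(log2(3806)) = 12

bits = ceil(log2(3806)) = ceil(11.8941) = 12 bits


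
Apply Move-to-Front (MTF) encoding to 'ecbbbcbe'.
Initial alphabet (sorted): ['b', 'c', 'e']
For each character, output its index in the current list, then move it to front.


MTF encoding:
'e': index 2 in ['b', 'c', 'e'] -> ['e', 'b', 'c']
'c': index 2 in ['e', 'b', 'c'] -> ['c', 'e', 'b']
'b': index 2 in ['c', 'e', 'b'] -> ['b', 'c', 'e']
'b': index 0 in ['b', 'c', 'e'] -> ['b', 'c', 'e']
'b': index 0 in ['b', 'c', 'e'] -> ['b', 'c', 'e']
'c': index 1 in ['b', 'c', 'e'] -> ['c', 'b', 'e']
'b': index 1 in ['c', 'b', 'e'] -> ['b', 'c', 'e']
'e': index 2 in ['b', 'c', 'e'] -> ['e', 'b', 'c']


Output: [2, 2, 2, 0, 0, 1, 1, 2]


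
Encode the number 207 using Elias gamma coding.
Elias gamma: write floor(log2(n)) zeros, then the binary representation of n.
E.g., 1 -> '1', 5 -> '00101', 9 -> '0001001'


num_bits = floor(log2(207)) + 1 = 8
leading_zeros = num_bits - 1 = 7
binary(207) = 11001111

Elias gamma(207) = '0000000' + '11001111' = 000000011001111 (15 bits)


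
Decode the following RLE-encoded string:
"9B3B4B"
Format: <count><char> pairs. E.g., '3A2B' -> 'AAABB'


Expanding each <count><char> pair:
  9B -> 'BBBBBBBBB'
  3B -> 'BBB'
  4B -> 'BBBB'

Decoded = BBBBBBBBBBBBBBBB


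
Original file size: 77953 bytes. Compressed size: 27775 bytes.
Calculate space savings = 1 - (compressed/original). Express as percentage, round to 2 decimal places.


ratio = compressed/original = 27775/77953 = 0.356304
savings = 1 - ratio = 1 - 0.356304 = 0.643696
as a percentage: 0.643696 * 100 = 64.37%

Space savings = 1 - 27775/77953 = 64.37%


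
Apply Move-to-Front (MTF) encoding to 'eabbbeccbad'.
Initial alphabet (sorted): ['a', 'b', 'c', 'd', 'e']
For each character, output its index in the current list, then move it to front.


MTF encoding:
'e': index 4 in ['a', 'b', 'c', 'd', 'e'] -> ['e', 'a', 'b', 'c', 'd']
'a': index 1 in ['e', 'a', 'b', 'c', 'd'] -> ['a', 'e', 'b', 'c', 'd']
'b': index 2 in ['a', 'e', 'b', 'c', 'd'] -> ['b', 'a', 'e', 'c', 'd']
'b': index 0 in ['b', 'a', 'e', 'c', 'd'] -> ['b', 'a', 'e', 'c', 'd']
'b': index 0 in ['b', 'a', 'e', 'c', 'd'] -> ['b', 'a', 'e', 'c', 'd']
'e': index 2 in ['b', 'a', 'e', 'c', 'd'] -> ['e', 'b', 'a', 'c', 'd']
'c': index 3 in ['e', 'b', 'a', 'c', 'd'] -> ['c', 'e', 'b', 'a', 'd']
'c': index 0 in ['c', 'e', 'b', 'a', 'd'] -> ['c', 'e', 'b', 'a', 'd']
'b': index 2 in ['c', 'e', 'b', 'a', 'd'] -> ['b', 'c', 'e', 'a', 'd']
'a': index 3 in ['b', 'c', 'e', 'a', 'd'] -> ['a', 'b', 'c', 'e', 'd']
'd': index 4 in ['a', 'b', 'c', 'e', 'd'] -> ['d', 'a', 'b', 'c', 'e']


Output: [4, 1, 2, 0, 0, 2, 3, 0, 2, 3, 4]


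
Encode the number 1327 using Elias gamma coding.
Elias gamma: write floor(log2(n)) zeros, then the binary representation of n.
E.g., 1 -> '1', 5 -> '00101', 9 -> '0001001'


num_bits = floor(log2(1327)) + 1 = 11
leading_zeros = num_bits - 1 = 10
binary(1327) = 10100101111

Elias gamma(1327) = '0000000000' + '10100101111' = 000000000010100101111 (21 bits)


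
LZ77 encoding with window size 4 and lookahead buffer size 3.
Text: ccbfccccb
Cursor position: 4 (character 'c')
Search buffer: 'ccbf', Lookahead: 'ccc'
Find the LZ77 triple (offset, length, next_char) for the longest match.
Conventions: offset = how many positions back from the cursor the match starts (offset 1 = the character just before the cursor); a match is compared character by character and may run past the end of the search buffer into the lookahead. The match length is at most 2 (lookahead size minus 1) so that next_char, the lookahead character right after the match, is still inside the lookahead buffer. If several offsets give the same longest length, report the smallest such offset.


Try each offset into the search buffer:
  offset=1 (pos 3, char 'f'): match length 0
  offset=2 (pos 2, char 'b'): match length 0
  offset=3 (pos 1, char 'c'): match length 1
  offset=4 (pos 0, char 'c'): match length 2
Longest match has length 2 at offset 4.
next_char = character at position 4 + 2 = 6 -> 'c'

Best match: offset=4, length=2 (matching 'cc' starting at position 0)
LZ77 triple: (4, 2, 'c')


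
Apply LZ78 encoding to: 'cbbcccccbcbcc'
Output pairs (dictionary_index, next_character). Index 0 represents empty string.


LZ78 encoding steps:
Dictionary: {0: ''}
Step 1: w='' (idx 0), next='c' -> output (0, 'c'), add 'c' as idx 1
Step 2: w='' (idx 0), next='b' -> output (0, 'b'), add 'b' as idx 2
Step 3: w='b' (idx 2), next='c' -> output (2, 'c'), add 'bc' as idx 3
Step 4: w='c' (idx 1), next='c' -> output (1, 'c'), add 'cc' as idx 4
Step 5: w='cc' (idx 4), next='b' -> output (4, 'b'), add 'ccb' as idx 5
Step 6: w='c' (idx 1), next='b' -> output (1, 'b'), add 'cb' as idx 6
Step 7: w='cc' (idx 4), end of input -> output (4, '')


Encoded: [(0, 'c'), (0, 'b'), (2, 'c'), (1, 'c'), (4, 'b'), (1, 'b'), (4, '')]


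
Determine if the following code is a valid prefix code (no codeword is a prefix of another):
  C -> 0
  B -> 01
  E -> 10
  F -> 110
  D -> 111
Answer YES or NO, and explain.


Checking each pair (does one codeword prefix another?):
  C='0' vs B='01': prefix -- VIOLATION

NO -- this is NOT a valid prefix code. C (0) is a prefix of B (01).


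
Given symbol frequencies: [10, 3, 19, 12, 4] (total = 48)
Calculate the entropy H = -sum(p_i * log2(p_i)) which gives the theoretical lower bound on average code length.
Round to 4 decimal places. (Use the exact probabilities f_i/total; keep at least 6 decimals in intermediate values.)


Per-symbol terms -p_i * log2(p_i) with p_i = f_i/48:
  p = 10/48 = 0.208333: log2(p) = -2.263034, -p*log2(p) = 0.471466
  p = 3/48 = 0.062500: log2(p) = -4.000000, -p*log2(p) = 0.250000
  p = 19/48 = 0.395833: log2(p) = -1.337035, -p*log2(p) = 0.529243
  p = 12/48 = 0.250000: log2(p) = -2.000000, -p*log2(p) = 0.500000
  p = 4/48 = 0.083333: log2(p) = -3.584963, -p*log2(p) = 0.298747
H = 0.471466 + 0.250000 + 0.529243 + 0.500000 + 0.298747 = 2.049456

H = 2.0495 bits/symbol


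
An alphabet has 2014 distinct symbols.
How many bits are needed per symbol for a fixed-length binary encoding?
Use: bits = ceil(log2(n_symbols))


log2(2014) = 10.9758
Bracket: 2^10 = 1024 < 2014 <= 2^11 = 2048
So ceil(log2(2014)) = 11

bits = ceil(log2(2014)) = ceil(10.9758) = 11 bits


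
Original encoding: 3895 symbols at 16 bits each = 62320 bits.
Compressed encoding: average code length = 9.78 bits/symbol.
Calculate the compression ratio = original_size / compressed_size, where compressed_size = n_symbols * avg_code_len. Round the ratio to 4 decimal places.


original_size = n_symbols * orig_bits = 3895 * 16 = 62320 bits
compressed_size = n_symbols * avg_code_len = 3895 * 9.78 = 38093.1 bits
ratio = original_size / compressed_size = 62320 / 38093.1 = 1.636

Compression ratio = 1.636


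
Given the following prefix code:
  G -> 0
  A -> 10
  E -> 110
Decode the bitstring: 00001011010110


Decoding step by step:
Bits 0 -> G
Bits 0 -> G
Bits 0 -> G
Bits 0 -> G
Bits 10 -> A
Bits 110 -> E
Bits 10 -> A
Bits 110 -> E


Decoded message: GGGGAEAE


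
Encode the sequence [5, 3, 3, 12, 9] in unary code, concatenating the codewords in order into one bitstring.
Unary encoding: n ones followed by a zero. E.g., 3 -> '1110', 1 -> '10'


Encode each number as n ones followed by a terminating 0:
  5 -> 111110 (6 bits)
  3 -> 1110 (4 bits)
  3 -> 1110 (4 bits)
  12 -> 1111111111110 (13 bits)
  9 -> 1111111110 (10 bits)
Total length = 6 + 4 + 4 + 13 + 10 = 37 bits.

Unary([5, 3, 3, 12, 9]) = 1111101110111011111111111101111111110 (37 bits)


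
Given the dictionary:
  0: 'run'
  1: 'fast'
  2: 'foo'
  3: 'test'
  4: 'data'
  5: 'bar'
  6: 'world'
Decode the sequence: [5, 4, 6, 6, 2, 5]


Look up each index in the dictionary:
  5 -> 'bar'
  4 -> 'data'
  6 -> 'world'
  6 -> 'world'
  2 -> 'foo'
  5 -> 'bar'

Decoded: "bar data world world foo bar"


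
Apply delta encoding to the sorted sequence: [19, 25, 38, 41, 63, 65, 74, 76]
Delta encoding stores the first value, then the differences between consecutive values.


First value: 19
Deltas:
  25 - 19 = 6
  38 - 25 = 13
  41 - 38 = 3
  63 - 41 = 22
  65 - 63 = 2
  74 - 65 = 9
  76 - 74 = 2


Delta encoded: [19, 6, 13, 3, 22, 2, 9, 2]


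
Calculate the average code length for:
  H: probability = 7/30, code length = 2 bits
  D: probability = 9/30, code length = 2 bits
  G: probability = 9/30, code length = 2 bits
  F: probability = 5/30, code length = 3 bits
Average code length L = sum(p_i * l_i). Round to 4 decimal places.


Weighted contributions p_i * l_i:
  H: (7/30) * 2 = 14/30
  D: (9/30) * 2 = 18/30
  G: (9/30) * 2 = 18/30
  F: (5/30) * 3 = 15/30
Sum = (14 + 18 + 18 + 15)/30 = 65/30

L = 65/30 = 2.1667 bits/symbol


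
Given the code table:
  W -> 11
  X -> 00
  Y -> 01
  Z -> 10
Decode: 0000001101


Decoding:
00 -> X
00 -> X
00 -> X
11 -> W
01 -> Y


Result: XXXWY


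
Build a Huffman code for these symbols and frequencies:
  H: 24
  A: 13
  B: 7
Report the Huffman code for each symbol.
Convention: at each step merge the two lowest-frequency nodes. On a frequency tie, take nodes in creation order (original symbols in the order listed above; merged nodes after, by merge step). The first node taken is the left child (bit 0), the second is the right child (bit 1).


Huffman tree construction:
Step 1: Merge B(7) + A(13) = 20
Step 2: Merge (B+A)(20) + H(24) = 44
Read each symbol's code off the tree from the root (left child = 0, right child = 1).

Codes:
  H: 1 (length 1)
  A: 01 (length 2)
  B: 00 (length 2)
Average code length: 64/44 = 1.4545 bits/symbol


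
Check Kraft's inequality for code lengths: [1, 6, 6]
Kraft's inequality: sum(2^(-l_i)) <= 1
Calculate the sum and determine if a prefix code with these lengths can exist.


Sum = 2^(-1) + 2^(-6) + 2^(-6)
    = 0.5 + 0.015625 + 0.015625
    = 34/64 = 0.53125
Since 0.53125 <= 1, Kraft's inequality IS satisfied.
A prefix code with these lengths CAN exist.

Kraft sum = 0.53125. Satisfied.


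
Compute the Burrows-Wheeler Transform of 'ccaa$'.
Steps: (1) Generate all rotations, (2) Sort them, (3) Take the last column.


Rotations (sorted):
  0: $ccaa -> last char: a
  1: a$cca -> last char: a
  2: aa$cc -> last char: c
  3: caa$c -> last char: c
  4: ccaa$ -> last char: $


BWT = aacc$


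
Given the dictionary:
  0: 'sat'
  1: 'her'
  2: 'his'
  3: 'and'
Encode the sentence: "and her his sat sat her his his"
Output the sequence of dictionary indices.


Look up each word in the dictionary:
  'and' -> 3
  'her' -> 1
  'his' -> 2
  'sat' -> 0
  'sat' -> 0
  'her' -> 1
  'his' -> 2
  'his' -> 2

Encoded: [3, 1, 2, 0, 0, 1, 2, 2]


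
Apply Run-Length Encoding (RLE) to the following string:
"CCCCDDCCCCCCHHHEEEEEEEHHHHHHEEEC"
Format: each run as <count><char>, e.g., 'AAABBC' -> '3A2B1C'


Scanning runs left to right:
  i=0: run of 'C' x 4 -> '4C'
  i=4: run of 'D' x 2 -> '2D'
  i=6: run of 'C' x 6 -> '6C'
  i=12: run of 'H' x 3 -> '3H'
  i=15: run of 'E' x 7 -> '7E'
  i=22: run of 'H' x 6 -> '6H'
  i=28: run of 'E' x 3 -> '3E'
  i=31: run of 'C' x 1 -> '1C'

RLE = 4C2D6C3H7E6H3E1C
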